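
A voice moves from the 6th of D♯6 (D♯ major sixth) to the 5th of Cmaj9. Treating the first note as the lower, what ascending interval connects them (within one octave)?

diminished 6th

D♯6 (D♯ major sixth) has B♯ as its 6th, and Cmaj9 has G as its 5th.
B♯ up to G is 7 semitones, a whole step narrower than a major sixth, so the interval is diminished.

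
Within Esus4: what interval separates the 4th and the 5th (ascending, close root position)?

major second

Esus4 is spelled E A B.
4th = A; 5th = B.
Counting 2 letters and 2 half steps from A gives a major second.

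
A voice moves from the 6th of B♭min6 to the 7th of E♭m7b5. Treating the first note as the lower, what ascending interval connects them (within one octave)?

d5

B♭min6 has G as its 6th, and E♭m7b5 has D♭ as its 7th.
From G to D♭: 6 semitones over a fifth = diminished.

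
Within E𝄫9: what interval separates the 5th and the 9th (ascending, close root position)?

E𝄫9: E𝄫, G♭, B𝄫, D𝄫, F♭.
So we need the interval from B𝄫 up to F♭.
B𝄫 up to F♭ spans 5 letter names and 7 semitones — a perfect fifth.

perfect fifth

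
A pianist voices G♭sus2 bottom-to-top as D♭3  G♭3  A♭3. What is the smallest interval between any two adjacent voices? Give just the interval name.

M2

Adjacent intervals: D♭3→G♭3 = perfect fourth; G♭3→A♭3 = major second.
The smallest is G♭3 to A♭3, a major second (2 semitones).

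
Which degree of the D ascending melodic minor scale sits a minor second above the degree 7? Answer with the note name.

The scale is D E F G A B C#.
The degree 7 is C#; a minor second above that is D — scale degree 1.

D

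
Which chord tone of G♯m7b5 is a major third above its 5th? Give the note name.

F#

G♯m7b5 (G♯ half-diminished seventh): G♯, B, D, F♯.
The 5th is D. A major third above D is F♯.
F♯ is the chord's 7th.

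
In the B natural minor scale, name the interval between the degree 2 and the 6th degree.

The scale runs B C# D E F# G A.
That puts C# below G.
C# up to G is 6 semitones, a half step narrower than a perfect fifth, so the interval is diminished.

diminished fifth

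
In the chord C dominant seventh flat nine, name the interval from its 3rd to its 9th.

The chord tones of C7b9 (C dominant seventh flat nine) are C, E, G, Bb, Db.
3rd = E; 9th = Db.
From E to Db: 9 semitones over a seventh = diminished.

diminished seventh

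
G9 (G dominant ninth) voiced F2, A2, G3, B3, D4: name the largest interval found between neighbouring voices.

m7

Adjacent intervals: F2→A2 = major third; A2→G3 = minor seventh; G3→B3 = major third; B3→D4 = minor third.
The largest is A2 to G3, a minor seventh (10 semitones).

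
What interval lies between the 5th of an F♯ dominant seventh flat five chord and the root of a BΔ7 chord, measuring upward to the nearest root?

The 5th of F♯ dominant seventh flat five is C; the root of BΔ7 is B.
From C to B is 11 semitones, exactly the major seventh.

major seventh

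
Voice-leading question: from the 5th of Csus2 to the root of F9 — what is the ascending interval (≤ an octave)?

minor seventh

The 5th of Csus2 is G; the root of F9 is F.
From G to F: 10 semitones over a seventh = minor.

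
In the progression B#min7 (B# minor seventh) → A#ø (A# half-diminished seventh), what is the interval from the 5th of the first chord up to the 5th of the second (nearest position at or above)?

diminished 7th

B#min7 (B# minor seventh) has F## as its 5th, and A#ø (A# half-diminished seventh) has E as its 5th.
F## up to E is 9 semitones, a whole step narrower than a major seventh, so the interval is diminished.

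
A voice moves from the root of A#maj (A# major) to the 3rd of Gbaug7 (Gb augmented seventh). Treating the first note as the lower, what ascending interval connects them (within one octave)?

A#maj (A# major) has A# as its root, and Gbaug7 (Gb augmented seventh) has Bb as its 3rd.
From A# to Bb: 0 semitones over a second = diminished.

diminished second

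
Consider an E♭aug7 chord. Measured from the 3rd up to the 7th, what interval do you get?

The chord tones of E♭aug7 are E♭ G B D♭.
That puts G below D♭.
G up to D♭ is 6 semitones, a half step narrower than a perfect fifth, so the interval is diminished.

diminished 5th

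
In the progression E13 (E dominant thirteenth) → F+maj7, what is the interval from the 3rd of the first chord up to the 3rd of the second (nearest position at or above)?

minor 2nd

E13 (E dominant thirteenth) has G# as its 3rd, and F+maj7 has A as its 3rd.
From G# to A: 1 semitone over a second = minor.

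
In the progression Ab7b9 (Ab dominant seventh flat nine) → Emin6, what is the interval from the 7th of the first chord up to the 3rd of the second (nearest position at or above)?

The 7th of Ab7b9 (Ab dominant seventh flat nine) is Gb; the 3rd of Emin6 is G.
Gb up to G is 1 semitone, a half step wider than a perfect unison, so the interval is augmented.

augmented 1st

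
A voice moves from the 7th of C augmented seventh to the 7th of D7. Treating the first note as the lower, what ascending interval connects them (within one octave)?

C augmented seventh has B♭ as its 7th, and D7 has C as its 7th.
B♭ up to C spans 2 letter names and 2 semitones — a major second.

major second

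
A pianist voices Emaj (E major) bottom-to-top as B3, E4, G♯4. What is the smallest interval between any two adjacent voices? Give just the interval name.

Adjacent intervals: B3→E4 = perfect fourth; E4→G♯4 = major third.
The smallest is E4 to G♯4, a major third (4 semitones).

major third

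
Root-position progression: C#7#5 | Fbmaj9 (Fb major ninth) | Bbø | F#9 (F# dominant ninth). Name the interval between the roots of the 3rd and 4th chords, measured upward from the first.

The roots are Bb and F#.
5 letter names make it a fifth; at 8 semitones (a half step wider than perfect) the quality is augmented.

augmented fifth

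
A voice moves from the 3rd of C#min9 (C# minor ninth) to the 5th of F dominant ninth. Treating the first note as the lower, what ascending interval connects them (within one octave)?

C#min9 (C# minor ninth) has E as its 3rd, and F dominant ninth has C as its 5th.
E up to C is 8 semitones, a half step narrower than a major sixth, so the interval is minor.

minor sixth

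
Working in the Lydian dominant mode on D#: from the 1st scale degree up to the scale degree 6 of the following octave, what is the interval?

major thirteenth

D# lydian dominant: D# E# F## G## A# B# C#.
That puts D# below B#.
Counting 13 letters and 21 half steps from D# gives a major thirteenth.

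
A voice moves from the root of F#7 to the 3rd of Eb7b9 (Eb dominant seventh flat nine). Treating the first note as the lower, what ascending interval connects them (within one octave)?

minor second

The root of F#7 is F#; the 3rd of Eb7b9 (Eb dominant seventh flat nine) is G.
From F# to G: 1 semitone over a second = minor.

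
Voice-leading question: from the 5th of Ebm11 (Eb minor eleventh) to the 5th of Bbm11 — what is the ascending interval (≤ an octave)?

Ebm11 (Eb minor eleventh) has Bb as its 5th, and Bbm11 has F as its 5th.
Counting 5 letters and 7 half steps from Bb gives a perfect fifth.

perfect fifth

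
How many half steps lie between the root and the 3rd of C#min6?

C# minor sixth: C#–E–G#–A#.
C# to E is a minor third: 3 semitones.

3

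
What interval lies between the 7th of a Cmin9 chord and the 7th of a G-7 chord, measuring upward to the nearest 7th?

P5

Cmin9 has Bb as its 7th, and G-7 has F as its 7th.
Bb up to F spans 5 letter names and 7 semitones — a perfect fifth.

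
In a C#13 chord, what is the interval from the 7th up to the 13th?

C#13 is spelled C#, E#, G#, B, D#, A#.
So we need the interval from B up to A#.
B up to A# spans 7 letter names and 11 semitones — a major seventh.

M7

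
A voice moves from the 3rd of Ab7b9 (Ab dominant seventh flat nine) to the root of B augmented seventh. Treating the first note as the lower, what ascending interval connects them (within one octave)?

Ab7b9 (Ab dominant seventh flat nine) has C as its 3rd, and B augmented seventh has B as its root.
From C to B is 11 semitones, exactly the major seventh.

M7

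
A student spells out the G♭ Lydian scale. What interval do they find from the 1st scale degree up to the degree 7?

major seventh

Spelling the G♭ Lydian scale: G♭ A♭ B♭ C D♭ E♭ F.
So we need the interval from G♭ up to F.
G♭ up to F spans 7 letter names and 11 semitones — a major seventh.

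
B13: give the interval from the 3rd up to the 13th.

B dominant thirteenth: B–D♯–F♯–A–C♯–G♯.
The 3rd is D♯ and the 13th is G♯.
From D♯ to G♯ is 17 semitones, exactly the perfect eleventh.

perfect eleventh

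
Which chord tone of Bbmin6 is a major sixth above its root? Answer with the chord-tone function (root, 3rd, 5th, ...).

6th

The chord tones of Bb minor sixth are Bb–Db–F–G.
The root is Bb. A major sixth above Bb is G.
G is the chord's 6th.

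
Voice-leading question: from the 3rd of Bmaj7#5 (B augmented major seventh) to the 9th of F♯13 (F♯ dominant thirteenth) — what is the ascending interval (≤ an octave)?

The 3rd of Bmaj7#5 (B augmented major seventh) is D♯; the 9th of F♯13 (F♯ dominant thirteenth) is G♯.
D♯ up to G♯ spans 4 letter names and 5 semitones — a perfect fourth.

perfect fourth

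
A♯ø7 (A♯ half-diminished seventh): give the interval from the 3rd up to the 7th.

perfect fifth

A♯ø (A♯ half-diminished seventh) is spelled A♯ C♯ E G♯.
3rd = C♯; 7th = G♯.
Counting 5 letters and 7 half steps from C♯ gives a perfect fifth.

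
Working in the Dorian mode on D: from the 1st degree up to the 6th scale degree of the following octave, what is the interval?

M13

The scale runs D E F G A B C.
So we need the interval from D up to B.
From D to B is 21 semitones, exactly the major thirteenth.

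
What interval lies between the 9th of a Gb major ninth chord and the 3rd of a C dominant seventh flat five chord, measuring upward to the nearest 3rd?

Gb major ninth has Ab as its 9th, and C dominant seventh flat five has E as its 3rd.
Ab up to E is 8 semitones, a half step wider than a perfect fifth, so the interval is augmented.

augmented fifth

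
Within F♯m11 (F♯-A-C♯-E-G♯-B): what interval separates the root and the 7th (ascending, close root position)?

That puts F♯ below E.
F♯ up to E is 10 semitones, a half step narrower than a major seventh, so the interval is minor.

minor seventh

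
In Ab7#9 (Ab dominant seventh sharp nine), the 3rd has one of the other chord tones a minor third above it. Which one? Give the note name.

Eb

Ab7#9 is spelled Ab–C–Eb–Gb–B.
The 3rd is C. A minor third above C is Eb.
Eb is the chord's 5th.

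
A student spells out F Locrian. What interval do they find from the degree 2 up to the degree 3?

F locrian: F Gb Ab Bb Cb Db Eb.
The degree 2 is Gb and the degree 3 is Ab.
Gb up to Ab spans 2 letter names and 2 semitones — a major second.

major second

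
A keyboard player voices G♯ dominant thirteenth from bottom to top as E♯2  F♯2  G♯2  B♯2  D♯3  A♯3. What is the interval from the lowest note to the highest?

P11

The outer voices are E♯2 and A♯3.
E♯ up to A♯ spans 11 letter names and 17 semitones — a perfect eleventh.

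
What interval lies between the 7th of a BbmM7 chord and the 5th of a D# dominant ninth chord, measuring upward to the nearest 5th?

BbmM7 has A as its 7th, and D# dominant ninth has A# as its 5th.
1 letter names make it a unison; at 1 semitone (a half step wider than perfect) the quality is augmented.

augmented unison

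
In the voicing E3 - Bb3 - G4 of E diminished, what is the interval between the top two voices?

major sixth

Those voices are Bb3 and G4.
Counting 6 letters and 9 half steps from Bb gives a major sixth.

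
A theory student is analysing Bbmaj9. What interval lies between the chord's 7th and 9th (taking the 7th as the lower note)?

Bb major ninth is spelled Bb-D-F-A-C.
7th = A; 9th = C.
3 letter names make it a third; at 3 semitones (a half step narrower than major) the quality is minor.

minor 3rd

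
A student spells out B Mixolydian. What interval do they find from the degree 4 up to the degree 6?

The scale runs B C# D# E F# G# A.
So we need the interval from E up to G#.
E up to G# spans 3 letter names and 4 semitones — a major third.

major 3rd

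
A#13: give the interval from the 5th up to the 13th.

major ninth

Spelling the chord: A#, C##, E#, G#, B#, F##.
So we need the interval from E# up to F##.
E# up to F## spans 9 letter names and 14 semitones — a major ninth.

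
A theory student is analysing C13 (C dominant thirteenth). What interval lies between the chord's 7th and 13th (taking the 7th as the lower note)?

M7

Spelling the chord: C–E–G–Bb–D–A.
So we need the interval from Bb up to A.
From Bb to A is 11 semitones, exactly the major seventh.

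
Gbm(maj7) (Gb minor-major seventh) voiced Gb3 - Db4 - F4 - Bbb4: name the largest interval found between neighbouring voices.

Adjacent intervals: Gb3→Db4 = perfect fifth; Db4→F4 = major third; F4→Bbb4 = diminished fourth.
The largest is Gb3 to Db4, a perfect fifth (7 semitones).

perfect 5th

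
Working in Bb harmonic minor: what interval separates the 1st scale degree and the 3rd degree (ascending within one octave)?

minor 3rd

Bb harmonic minor: Bb C Db Eb F Gb A.
So we need the interval from Bb up to Db.
3 letter names make it a third; at 3 semitones (a half step narrower than major) the quality is minor.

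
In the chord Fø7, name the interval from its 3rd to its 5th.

Spelling the chord: F Ab Cb Eb.
The 3rd is Ab and the 5th is Cb.
From Ab to Cb: 3 semitones over a third = minor.

minor third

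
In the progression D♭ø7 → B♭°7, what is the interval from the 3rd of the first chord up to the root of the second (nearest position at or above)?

The 3rd of D♭ø7 is F♭; the root of B♭°7 is B♭.
4 letter names make it a fourth; at 6 semitones (a half step wider than perfect) the quality is augmented.

augmented 4th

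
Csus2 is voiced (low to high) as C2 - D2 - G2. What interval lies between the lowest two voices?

major 2nd

Those voices are C2 and D2.
Counting 2 letters and 2 half steps from C gives a major second.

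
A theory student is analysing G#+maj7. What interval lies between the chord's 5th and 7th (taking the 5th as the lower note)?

Spelling the chord: G#-B#-D##-F##.
That puts D## below F##.
D## up to F## is 3 semitones, a half step narrower than a major third, so the interval is minor.

minor third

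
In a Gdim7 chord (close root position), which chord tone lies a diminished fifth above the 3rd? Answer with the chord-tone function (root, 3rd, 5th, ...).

7th

The chord tones of G diminished seventh are G-Bb-Db-Fb.
The 3rd is Bb. A diminished fifth above Bb is Fb.
Fb is the chord's 7th.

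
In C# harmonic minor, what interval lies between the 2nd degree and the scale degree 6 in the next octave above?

diminished twelfth

C# harmonic minor: C# D# E F# G# A B#.
So we need the interval from D# up to A.
12 letter names make it a twelfth; at 18 semitones (a half step narrower than perfect) the quality is diminished.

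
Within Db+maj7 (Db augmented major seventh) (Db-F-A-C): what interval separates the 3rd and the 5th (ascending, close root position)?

major 3rd

So we need the interval from F up to A.
Counting 3 letters and 4 half steps from F gives a major third.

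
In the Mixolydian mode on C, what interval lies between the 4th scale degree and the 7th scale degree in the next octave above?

perfect eleventh

C mixolydian: C D E F G A Bb.
4th scale degree = F; 7th degree (up an octave) = Bb.
F up to Bb spans 11 letter names and 17 semitones — a perfect eleventh.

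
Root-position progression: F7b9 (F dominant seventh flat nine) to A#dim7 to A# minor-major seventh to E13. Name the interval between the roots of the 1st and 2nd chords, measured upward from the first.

The roots are F and A#.
From F to A#: 5 semitones over a third = augmented.

augmented 3rd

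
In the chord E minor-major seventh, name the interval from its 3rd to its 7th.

augmented fifth

EmM7: E G B D#.
3rd = G; 7th = D#.
5 letter names make it a fifth; at 8 semitones (a half step wider than perfect) the quality is augmented.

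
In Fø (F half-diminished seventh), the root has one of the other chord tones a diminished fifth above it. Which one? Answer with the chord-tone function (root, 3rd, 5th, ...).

5th

The chord tones of Fø7 are F Ab Cb Eb.
The root is F. A diminished fifth above F is Cb.
Cb is the chord's 5th.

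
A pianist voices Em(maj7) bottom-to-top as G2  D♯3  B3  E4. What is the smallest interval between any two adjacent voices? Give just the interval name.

perfect 4th

Adjacent intervals: G2→D♯3 = augmented fifth; D♯3→B3 = minor sixth; B3→E4 = perfect fourth.
The smallest is B3 to E4, a perfect fourth (5 semitones).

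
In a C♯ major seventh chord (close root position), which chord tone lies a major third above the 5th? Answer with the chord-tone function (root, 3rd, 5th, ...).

C♯Δ7 (C♯ major seventh): C♯-E♯-G♯-B♯.
The 5th is G♯. A major third above G♯ is B♯.
B♯ is the chord's 7th.

7th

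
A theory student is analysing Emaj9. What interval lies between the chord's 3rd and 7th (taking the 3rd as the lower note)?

Emaj9 is spelled E, G#, B, D#, F#.
The 3rd is G# and the 7th is D#.
From G# to D# is 7 semitones, exactly the perfect fifth.

P5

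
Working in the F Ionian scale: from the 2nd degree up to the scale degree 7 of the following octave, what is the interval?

major thirteenth

Spelling the F Ionian scale: F G A Bb C D E.
2nd degree = G; scale degree 7 (up an octave) = E.
From G to E is 21 semitones, exactly the major thirteenth.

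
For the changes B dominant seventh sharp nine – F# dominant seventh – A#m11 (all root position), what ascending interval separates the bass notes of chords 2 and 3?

major third

The roots are F# and A#.
From F# to A# is 4 semitones, exactly the major third.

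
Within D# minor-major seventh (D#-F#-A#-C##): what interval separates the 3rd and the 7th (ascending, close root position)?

augmented fifth

So we need the interval from F# up to C##.
5 letter names make it a fifth; at 8 semitones (a half step wider than perfect) the quality is augmented.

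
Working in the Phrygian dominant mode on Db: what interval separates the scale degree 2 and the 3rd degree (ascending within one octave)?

A2

The scale runs Db Ebb F Gb Ab Bbb Cb.
The scale degree 2 is Ebb and the scale degree 3 is F.
Ebb up to F is 3 semitones, a half step wider than a major second, so the interval is augmented.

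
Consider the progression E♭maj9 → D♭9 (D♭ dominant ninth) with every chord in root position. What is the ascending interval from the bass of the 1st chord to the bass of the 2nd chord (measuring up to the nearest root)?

minor seventh

The roots are E♭ and D♭.
7 letter names make it a seventh; at 10 semitones (a half step narrower than major) the quality is minor.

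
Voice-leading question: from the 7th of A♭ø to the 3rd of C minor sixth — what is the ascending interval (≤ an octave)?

major 6th

The 7th of A♭ø is G♭; the 3rd of C minor sixth is E♭.
Counting 6 letters and 9 half steps from G♭ gives a major sixth.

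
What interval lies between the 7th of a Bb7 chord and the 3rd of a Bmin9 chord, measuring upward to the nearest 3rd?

augmented fourth

The 7th of Bb7 is Ab; the 3rd of Bmin9 is D.
From Ab to D: 6 semitones over a fourth = augmented.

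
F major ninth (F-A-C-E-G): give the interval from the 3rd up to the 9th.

minor 7th

3rd = A; 9th = G.
A up to G is 10 semitones, a half step narrower than a major seventh, so the interval is minor.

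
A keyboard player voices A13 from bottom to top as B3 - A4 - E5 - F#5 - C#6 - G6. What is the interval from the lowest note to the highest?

The outer voices are B3 and G6.
20 letter names make it a 20th; at 32 semitones (a half step narrower than major) the quality is minor.

minor 20th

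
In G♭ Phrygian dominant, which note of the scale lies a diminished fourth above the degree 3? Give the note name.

Ebb

The scale is G♭ A𝄫 B♭ C♭ D♭ E𝄫 F♭.
The degree 3 is B♭; a diminished fourth above that is E𝄫 — scale degree 6.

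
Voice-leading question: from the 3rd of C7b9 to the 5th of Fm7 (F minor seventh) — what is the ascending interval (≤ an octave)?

The 3rd of C7b9 is E; the 5th of Fm7 (F minor seventh) is C.
From E to C: 8 semitones over a sixth = minor.

minor sixth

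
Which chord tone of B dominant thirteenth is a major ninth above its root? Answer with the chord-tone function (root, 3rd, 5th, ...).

9th

B dominant thirteenth is spelled B–D♯–F♯–A–C♯–G♯.
The root is B. A major ninth above B is C♯.
C♯ is the chord's 9th.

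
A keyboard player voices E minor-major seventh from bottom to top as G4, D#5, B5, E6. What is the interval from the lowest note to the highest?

major 13th

The outer voices are G4 and E6.
Counting 13 letters and 21 half steps from G gives a major thirteenth.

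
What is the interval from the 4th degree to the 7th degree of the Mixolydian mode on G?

perfect 4th

The scale runs G A B C D E F.
So we need the interval from C up to F.
Counting 4 letters and 5 half steps from C gives a perfect fourth.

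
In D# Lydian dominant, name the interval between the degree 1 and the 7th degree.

minor seventh

The scale runs D# E# F## G## A# B# C#.
Degree 1 = D#; scale degree 7 = C#.
D# up to C# is 10 semitones, a half step narrower than a major seventh, so the interval is minor.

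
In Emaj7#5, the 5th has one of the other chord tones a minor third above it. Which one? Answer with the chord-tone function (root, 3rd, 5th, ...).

Spelling the chord: E-G#-B#-D#.
The 5th is B#. A minor third above B# is D#.
D# is the chord's 7th.

7th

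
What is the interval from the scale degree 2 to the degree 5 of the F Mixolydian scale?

F mixolydian: F G A B♭ C D E♭.
That puts G below C.
G up to C spans 4 letter names and 5 semitones — a perfect fourth.

perfect 4th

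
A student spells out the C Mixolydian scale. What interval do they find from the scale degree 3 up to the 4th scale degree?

Spelling the C Mixolydian scale: C D E F G A Bb.
So we need the interval from E up to F.
From E to F: 1 semitone over a second = minor.

minor second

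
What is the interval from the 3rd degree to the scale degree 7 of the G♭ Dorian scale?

perfect fifth

G♭ dorian: G♭ A♭ B𝄫 C♭ D♭ E♭ F♭.
3rd degree = B𝄫; scale degree 7 = F♭.
Counting 5 letters and 7 half steps from B𝄫 gives a perfect fifth.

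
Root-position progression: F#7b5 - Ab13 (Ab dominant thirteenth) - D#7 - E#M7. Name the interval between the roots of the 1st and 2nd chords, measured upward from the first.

diminished third

The roots are F# and Ab.
From F# to Ab: 2 semitones over a third = diminished.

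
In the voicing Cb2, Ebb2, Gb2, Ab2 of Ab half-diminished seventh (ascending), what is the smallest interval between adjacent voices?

M2

Adjacent intervals: Cb2→Ebb2 = minor third; Ebb2→Gb2 = major third; Gb2→Ab2 = major second.
The smallest is Gb2 to Ab2, a major second (2 semitones).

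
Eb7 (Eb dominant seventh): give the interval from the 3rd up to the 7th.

Eb7: Eb, G, Bb, Db.
The 3rd is G and the 7th is Db.
From G to Db: 6 semitones over a fifth = diminished.

diminished fifth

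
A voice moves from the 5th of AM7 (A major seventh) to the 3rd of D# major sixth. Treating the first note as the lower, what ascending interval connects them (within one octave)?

The 5th of AM7 (A major seventh) is E; the 3rd of D# major sixth is F##.
From E to F##: 3 semitones over a second = augmented.

A2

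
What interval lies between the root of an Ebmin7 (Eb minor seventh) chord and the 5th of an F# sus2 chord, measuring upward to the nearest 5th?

The root of Ebmin7 (Eb minor seventh) is Eb; the 5th of F# sus2 is C#.
Eb up to C# is 10 semitones, a half step wider than a major sixth, so the interval is augmented.

augmented sixth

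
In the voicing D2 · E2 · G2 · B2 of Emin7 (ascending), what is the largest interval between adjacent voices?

Adjacent intervals: D2→E2 = major second; E2→G2 = minor third; G2→B2 = major third.
The largest is G2 to B2, a major third (4 semitones).

major third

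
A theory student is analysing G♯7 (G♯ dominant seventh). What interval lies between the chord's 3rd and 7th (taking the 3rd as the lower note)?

diminished fifth

The chord tones of G♯ dominant seventh are G♯, B♯, D♯, F♯.
The 3rd is B♯ and the 7th is F♯.
From B♯ to F♯: 6 semitones over a fifth = diminished.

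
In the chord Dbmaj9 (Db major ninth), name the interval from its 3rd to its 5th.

minor third

Spelling the chord: Db F Ab C Eb.
The 3rd is F and the 5th is Ab.
3 letter names make it a third; at 3 semitones (a half step narrower than major) the quality is minor.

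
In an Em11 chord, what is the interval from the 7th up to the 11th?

perfect 5th

Em11 (E minor eleventh) is spelled E–G–B–D–F♯–A.
7th = D; 11th = A.
From D to A is 7 semitones, exactly the perfect fifth.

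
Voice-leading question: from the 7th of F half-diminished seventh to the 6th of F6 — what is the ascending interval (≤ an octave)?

major seventh

F half-diminished seventh has E♭ as its 7th, and F6 has D as its 6th.
Counting 7 letters and 11 half steps from E♭ gives a major seventh.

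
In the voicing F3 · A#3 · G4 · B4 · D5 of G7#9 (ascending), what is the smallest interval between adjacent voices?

m3

Adjacent intervals: F3→A#3 = augmented third; A#3→G4 = diminished seventh; G4→B4 = major third; B4→D5 = minor third.
The smallest is B4 to D5, a minor third (3 semitones).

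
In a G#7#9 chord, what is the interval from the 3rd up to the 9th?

major seventh

The chord tones of G#7#9 (G# dominant seventh sharp nine) are G#, B#, D#, F#, A##.
So we need the interval from B# up to A##.
B# up to A## spans 7 letter names and 11 semitones — a major seventh.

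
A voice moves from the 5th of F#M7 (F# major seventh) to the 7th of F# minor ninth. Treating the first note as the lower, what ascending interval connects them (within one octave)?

minor 3rd

F#M7 (F# major seventh) has C# as its 5th, and F# minor ninth has E as its 7th.
3 letter names make it a third; at 3 semitones (a half step narrower than major) the quality is minor.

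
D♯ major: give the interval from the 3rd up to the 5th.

minor third

The chord tones of D♯maj are D♯–F𝄪–A♯.
The 3rd is F𝄪 and the 5th is A♯.
From F𝄪 to A♯: 3 semitones over a third = minor.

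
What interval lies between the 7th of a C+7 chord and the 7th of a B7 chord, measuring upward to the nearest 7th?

The 7th of C+7 is Bb; the 7th of B7 is A.
From Bb to A is 11 semitones, exactly the major seventh.

M7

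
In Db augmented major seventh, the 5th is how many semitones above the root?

8

The chord tones of Dbmaj7#5 are Db–F–A–C.
Db to A is an augmented fifth: 8 semitones.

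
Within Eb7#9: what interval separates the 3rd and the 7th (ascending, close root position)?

diminished fifth

The chord tones of Eb7#9 are Eb, G, Bb, Db, F#.
That puts G below Db.
From G to Db: 6 semitones over a fifth = diminished.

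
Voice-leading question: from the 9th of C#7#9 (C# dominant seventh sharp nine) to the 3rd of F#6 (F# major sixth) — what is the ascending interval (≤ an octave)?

The 9th of C#7#9 (C# dominant seventh sharp nine) is D##; the 3rd of F#6 (F# major sixth) is A#.
5 letter names make it a fifth; at 6 semitones (a half step narrower than perfect) the quality is diminished.

diminished fifth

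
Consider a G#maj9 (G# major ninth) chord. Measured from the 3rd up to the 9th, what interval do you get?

minor seventh

The chord tones of G# major ninth are G# B# D# F## A#.
The 3rd is B# and the 9th is A#.
From B# to A#: 10 semitones over a seventh = minor.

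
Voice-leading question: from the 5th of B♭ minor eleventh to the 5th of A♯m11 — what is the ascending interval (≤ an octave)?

The 5th of B♭ minor eleventh is F; the 5th of A♯m11 is E♯.
F up to E♯ is 12 semitones, a half step wider than a major seventh, so the interval is augmented.

augmented seventh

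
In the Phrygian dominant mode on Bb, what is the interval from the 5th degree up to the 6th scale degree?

Spelling the Phrygian dominant mode on Bb: Bb Cb D Eb F Gb Ab.
5th degree = F; 6th degree = Gb.
2 letter names make it a second; at 1 semitone (a half step narrower than major) the quality is minor.

minor second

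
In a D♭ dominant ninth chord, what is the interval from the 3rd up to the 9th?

The chord tones of D♭9 are D♭, F, A♭, C♭, E♭.
That puts F below E♭.
From F to E♭: 10 semitones over a seventh = minor.

minor seventh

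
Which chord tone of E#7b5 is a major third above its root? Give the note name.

E#7b5 is spelled E#–G##–B–D#.
The root is E#. A major third above E# is G##.
G## is the chord's 3rd.

G##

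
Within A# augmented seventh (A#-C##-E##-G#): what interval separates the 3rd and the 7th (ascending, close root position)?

So we need the interval from C## up to G#.
C## up to G# is 6 semitones, a half step narrower than a perfect fifth, so the interval is diminished.

d5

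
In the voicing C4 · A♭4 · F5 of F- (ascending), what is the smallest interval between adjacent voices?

Adjacent intervals: C4→A♭4 = minor sixth; A♭4→F5 = major sixth.
The smallest is C4 to A♭4, a minor sixth (8 semitones).

m6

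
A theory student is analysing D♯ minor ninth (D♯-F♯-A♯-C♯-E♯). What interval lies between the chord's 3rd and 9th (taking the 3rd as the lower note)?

major seventh

3rd = F♯; 9th = E♯.
From F♯ to E♯ is 11 semitones, exactly the major seventh.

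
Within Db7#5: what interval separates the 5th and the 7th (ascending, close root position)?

diminished third

Spelling the chord: Db-F-A-Cb.
5th = A; 7th = Cb.
A up to Cb is 2 semitones, a whole step narrower than a major third, so the interval is diminished.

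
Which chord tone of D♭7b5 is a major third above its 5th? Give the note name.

D♭7b5 (D♭ dominant seventh flat five): D♭–F–A𝄫–C♭.
The 5th is A𝄫. A major third above A𝄫 is C♭.
C♭ is the chord's 7th.

Cb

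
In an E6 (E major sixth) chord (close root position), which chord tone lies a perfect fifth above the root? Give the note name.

Spelling the chord: E-G#-B-C#.
The root is E. A perfect fifth above E is B.
B is the chord's 5th.

B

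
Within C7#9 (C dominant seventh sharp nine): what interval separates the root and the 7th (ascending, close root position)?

minor seventh

The chord tones of C7#9 are C–E–G–Bb–D#.
That puts C below Bb.
C up to Bb is 10 semitones, a half step narrower than a major seventh, so the interval is minor.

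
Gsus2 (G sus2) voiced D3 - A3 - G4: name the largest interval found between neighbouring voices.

Adjacent intervals: D3→A3 = perfect fifth; A3→G4 = minor seventh.
The largest is A3 to G4, a minor seventh (10 semitones).

m7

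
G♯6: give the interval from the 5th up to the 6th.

M2

G♯6 is spelled G♯-B♯-D♯-E♯.
So we need the interval from D♯ up to E♯.
From D♯ to E♯ is 2 semitones, exactly the major second.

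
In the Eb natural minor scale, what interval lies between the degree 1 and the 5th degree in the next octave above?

perfect twelfth

Spelling the Eb natural minor scale: Eb F Gb Ab Bb Cb Db.
The degree 1 is Eb and the scale degree 5 (up an octave) is Bb.
From Eb to Bb is 19 semitones, exactly the perfect twelfth.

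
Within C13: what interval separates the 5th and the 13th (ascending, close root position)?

major ninth

C13 is spelled C E G B♭ D A.
That puts G below A.
From G to A is 14 semitones, exactly the major ninth.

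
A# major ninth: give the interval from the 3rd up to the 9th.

m7

A#maj9: A# C## E# G## B#.
3rd = C##; 9th = B#.
C## up to B# is 10 semitones, a half step narrower than a major seventh, so the interval is minor.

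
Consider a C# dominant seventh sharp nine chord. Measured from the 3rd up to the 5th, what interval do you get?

minor third

C# dominant seventh sharp nine: C# E# G# B D##.
So we need the interval from E# up to G#.
E# up to G# is 3 semitones, a half step narrower than a major third, so the interval is minor.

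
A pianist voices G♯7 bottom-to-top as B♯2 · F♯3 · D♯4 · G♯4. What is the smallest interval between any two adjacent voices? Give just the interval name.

perfect fourth

Adjacent intervals: B♯2→F♯3 = diminished fifth; F♯3→D♯4 = major sixth; D♯4→G♯4 = perfect fourth.
The smallest is D♯4 to G♯4, a perfect fourth (5 semitones).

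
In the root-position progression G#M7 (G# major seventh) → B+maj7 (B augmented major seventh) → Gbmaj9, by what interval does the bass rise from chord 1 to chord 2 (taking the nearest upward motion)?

m3

The roots are G# and B.
3 letter names make it a third; at 3 semitones (a half step narrower than major) the quality is minor.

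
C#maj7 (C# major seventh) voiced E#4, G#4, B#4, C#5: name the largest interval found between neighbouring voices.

major third

Adjacent intervals: E#4→G#4 = minor third; G#4→B#4 = major third; B#4→C#5 = minor second.
The largest is G#4 to B#4, a major third (4 semitones).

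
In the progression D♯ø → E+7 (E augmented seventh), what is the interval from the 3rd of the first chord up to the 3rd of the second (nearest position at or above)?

major second

The 3rd of D♯ø is F♯; the 3rd of E+7 (E augmented seventh) is G♯.
From F♯ to G♯ is 2 semitones, exactly the major second.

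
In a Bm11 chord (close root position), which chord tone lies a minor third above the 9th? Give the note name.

E

B minor eleventh is spelled B, D, F#, A, C#, E.
The 9th is C#. A minor third above C# is E.
E is the chord's 11th.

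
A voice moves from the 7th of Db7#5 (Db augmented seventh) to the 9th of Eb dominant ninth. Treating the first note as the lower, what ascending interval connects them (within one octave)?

The 7th of Db7#5 (Db augmented seventh) is Cb; the 9th of Eb dominant ninth is F.
Cb up to F is 6 semitones, a half step wider than a perfect fourth, so the interval is augmented.

augmented 4th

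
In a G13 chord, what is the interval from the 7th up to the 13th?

major 7th

G13 (G dominant thirteenth): G-B-D-F-A-E.
The 7th is F and the 13th is E.
Counting 7 letters and 11 half steps from F gives a major seventh.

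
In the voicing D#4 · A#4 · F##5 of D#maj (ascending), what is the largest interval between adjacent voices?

Adjacent intervals: D#4→A#4 = perfect fifth; A#4→F##5 = major sixth.
The largest is A#4 to F##5, a major sixth (9 semitones).

major sixth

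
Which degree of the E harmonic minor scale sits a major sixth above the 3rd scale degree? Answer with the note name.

The scale is E F♯ G A B C D♯.
The 3rd scale degree is G; a major sixth above that is E — scale degree 1.

E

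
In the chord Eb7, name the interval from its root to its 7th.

m7

Eb7 is spelled Eb-G-Bb-Db.
So we need the interval from Eb up to Db.
Eb up to Db is 10 semitones, a half step narrower than a major seventh, so the interval is minor.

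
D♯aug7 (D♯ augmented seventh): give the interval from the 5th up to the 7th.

diminished 3rd

Spelling the chord: D♯ F𝄪 A𝄪 C♯.
The 5th is A𝄪 and the 7th is C♯.
3 letter names make it a third; at 2 semitones (a whole step narrower than major) the quality is diminished.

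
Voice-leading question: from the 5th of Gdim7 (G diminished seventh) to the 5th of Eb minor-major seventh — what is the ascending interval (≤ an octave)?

major sixth

The 5th of Gdim7 (G diminished seventh) is Db; the 5th of Eb minor-major seventh is Bb.
Db up to Bb spans 6 letter names and 9 semitones — a major sixth.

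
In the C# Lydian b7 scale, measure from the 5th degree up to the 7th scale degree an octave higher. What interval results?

m10

C# lydian dominant: C# D# E# F## G# A# B.
The 5th degree is G# and the 7th degree (up an octave) is B.
From G# to B: 15 semitones over a tenth = minor.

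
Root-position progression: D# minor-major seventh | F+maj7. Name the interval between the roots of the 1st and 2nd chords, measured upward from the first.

The roots are D# and F.
D# up to F is 2 semitones, a whole step narrower than a major third, so the interval is diminished.

diminished third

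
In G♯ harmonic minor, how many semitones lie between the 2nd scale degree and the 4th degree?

The scale is G♯ A♯ B C♯ D♯ E F𝄪.
A♯ up to C♯ is a minor third — 3 semitones.

3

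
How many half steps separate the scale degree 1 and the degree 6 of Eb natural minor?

8

The scale is Eb F Gb Ab Bb Cb Db.
Eb up to Cb is a minor sixth — 8 semitones.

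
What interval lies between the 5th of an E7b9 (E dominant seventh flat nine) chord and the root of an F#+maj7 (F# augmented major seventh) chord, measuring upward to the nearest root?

E7b9 (E dominant seventh flat nine) has B as its 5th, and F#+maj7 (F# augmented major seventh) has F# as its root.
Counting 5 letters and 7 half steps from B gives a perfect fifth.

perfect fifth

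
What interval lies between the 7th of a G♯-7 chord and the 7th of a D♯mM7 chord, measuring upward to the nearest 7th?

G♯-7 has F♯ as its 7th, and D♯mM7 has C𝄪 as its 7th.
F♯ up to C𝄪 is 8 semitones, a half step wider than a perfect fifth, so the interval is augmented.

augmented fifth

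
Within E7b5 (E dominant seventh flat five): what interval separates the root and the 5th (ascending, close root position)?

diminished fifth

The chord tones of E7b5 (E dominant seventh flat five) are E-G#-Bb-D.
So we need the interval from E up to Bb.
5 letter names make it a fifth; at 6 semitones (a half step narrower than perfect) the quality is diminished.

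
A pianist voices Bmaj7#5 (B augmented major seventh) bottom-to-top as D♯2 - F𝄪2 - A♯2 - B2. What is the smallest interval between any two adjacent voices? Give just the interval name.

m2

Adjacent intervals: D♯2→F𝄪2 = major third; F𝄪2→A♯2 = minor third; A♯2→B2 = minor second.
The smallest is A♯2 to B2, a minor second (1 semitone).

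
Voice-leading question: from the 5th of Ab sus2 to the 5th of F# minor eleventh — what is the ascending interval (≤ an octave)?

The 5th of Ab sus2 is Eb; the 5th of F# minor eleventh is C#.
6 letter names make it a sixth; at 10 semitones (a half step wider than major) the quality is augmented.

A6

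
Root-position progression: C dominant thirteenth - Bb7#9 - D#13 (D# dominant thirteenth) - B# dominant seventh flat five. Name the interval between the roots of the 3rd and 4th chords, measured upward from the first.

M6

The roots are D# and B#.
From D# to B# is 9 semitones, exactly the major sixth.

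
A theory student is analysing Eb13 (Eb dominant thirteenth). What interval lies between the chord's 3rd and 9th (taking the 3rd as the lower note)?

Eb13 (Eb dominant thirteenth) is spelled Eb, G, Bb, Db, F, C.
So we need the interval from G up to F.
7 letter names make it a seventh; at 10 semitones (a half step narrower than major) the quality is minor.

m7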